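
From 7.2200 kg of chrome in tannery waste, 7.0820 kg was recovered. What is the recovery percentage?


Formula: Recovery = recovered / input * 100
Substituting: Recovery = 7.0820 / 7.2200 * 100
Result: 98.0886 %


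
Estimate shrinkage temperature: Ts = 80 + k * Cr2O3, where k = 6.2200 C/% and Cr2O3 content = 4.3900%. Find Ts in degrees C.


Formula: Ts = 80 + k * Cr2O3
Substituting: Ts = 80 + 6.2200 * 4.3900
Result: 107.3058 C


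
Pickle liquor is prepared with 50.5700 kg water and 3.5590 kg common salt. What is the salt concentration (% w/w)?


Formula: Conc = salt / (water + salt) * 100
Substituting: Conc = 3.5590 / (50.5700 + 3.5590) * 100
Result: 6.5750 %


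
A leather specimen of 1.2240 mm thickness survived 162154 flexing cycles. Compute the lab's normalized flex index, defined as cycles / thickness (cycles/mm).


Formula: Index = cycles / thickness
Substituting: Index = 162154 / 1.2240
Result: 132478.7582 cycles/mm


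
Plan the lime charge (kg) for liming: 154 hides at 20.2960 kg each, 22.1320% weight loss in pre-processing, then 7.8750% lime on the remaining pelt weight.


Total_raw = N * avg_wt = 154 * 20.2960 = 3125.5840 kg
Substrate = Total_raw * (1 - loss/100) = 3125.5840 * (1 - 22.1320/100) = 2433.8297 kg
Lime = Substrate * pct / 100 = 2433.8297 * 7.8750 / 100 = 191.6641 kg


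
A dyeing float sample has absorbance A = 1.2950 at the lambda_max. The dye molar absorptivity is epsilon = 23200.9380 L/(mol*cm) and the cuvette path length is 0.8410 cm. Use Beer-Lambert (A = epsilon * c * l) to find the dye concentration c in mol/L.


Formula: c = A / (epsilon * l)
Substituting: c = 1.2950 / (23200.9380 * 0.8410)
Result: 6.6369e-05 mol/L


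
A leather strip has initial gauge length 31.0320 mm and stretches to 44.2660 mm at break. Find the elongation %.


Formula: Elongation = (Lf - L0) / L0 * 100
Substituting: Elongation = (44.2660 - 31.0320) / 31.0320 * 100
Result: 42.6463 %


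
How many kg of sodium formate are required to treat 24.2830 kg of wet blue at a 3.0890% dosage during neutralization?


Formula: Neutralizer = substrate * pct / 100
Substituting: Neutralizer = 24.2830 * 3.0890 / 100
Result: 0.7501 kg


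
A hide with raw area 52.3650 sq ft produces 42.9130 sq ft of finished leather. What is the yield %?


Formula: Yield = finished / raw * 100
Substituting: Yield = 42.9130 / 52.3650 * 100
Result: 81.9498 %


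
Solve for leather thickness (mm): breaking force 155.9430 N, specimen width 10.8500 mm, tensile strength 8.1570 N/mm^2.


Formula: t = F / (TS * w)
Substituting: t = 155.9430 / (8.1570 * 10.8500)
Result: 1.7620 mm


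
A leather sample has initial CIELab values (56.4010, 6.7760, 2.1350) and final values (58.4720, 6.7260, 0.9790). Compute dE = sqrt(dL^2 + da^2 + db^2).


dL = 2.0710, da = -0.05, db = -1.1560
dE = sqrt(2.0710^2 + (-0.05)^2 + (-1.1560)^2) = 2.3723


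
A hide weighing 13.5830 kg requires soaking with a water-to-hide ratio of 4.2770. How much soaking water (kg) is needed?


Formula: Water = hide_weight * ratio
Substituting: Water = 13.5830 * 4.2770
Result: 58.0945 kg


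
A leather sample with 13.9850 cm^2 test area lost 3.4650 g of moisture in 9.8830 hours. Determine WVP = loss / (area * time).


Formula: WVP = loss / (area * time)
Substituting: WVP = 3.4650 / (13.9850 * 9.8830)
Result: 0.0250699 g/(cm^2*hr)


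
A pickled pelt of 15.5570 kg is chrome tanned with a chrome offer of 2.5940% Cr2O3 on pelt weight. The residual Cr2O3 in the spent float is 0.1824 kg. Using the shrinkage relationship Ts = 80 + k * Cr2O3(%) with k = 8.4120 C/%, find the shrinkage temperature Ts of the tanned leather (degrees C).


Offered = pelt * offer_pct / 100 = 15.5570 * 2.5940 / 100 = 0.4035 kg
Uptake = offered - residual = 0.4035 - 0.1824 = 0.2211 kg
Cr2O3% on pelt = uptake / pelt * 100 = 0.2211 / 15.5570 * 100 = 1.4215 %
Ts = 80 + k * Cr2O3% = 80 + 8.4120 * 1.4215 = 91.9580 C


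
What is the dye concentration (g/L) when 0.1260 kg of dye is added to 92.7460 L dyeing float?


Formula: Conc = dye_mass(kg) / volume(L) * 1000
Substituting: Conc = 0.1260 / 92.7460 * 1000
Result: 1.3585 g/L


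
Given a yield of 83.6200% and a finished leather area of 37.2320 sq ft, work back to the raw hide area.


Formula: raw = finished * 100 / yield
Substituting: raw = 37.2320 * 100 / 83.6200
Result: 44.5252 sq ft


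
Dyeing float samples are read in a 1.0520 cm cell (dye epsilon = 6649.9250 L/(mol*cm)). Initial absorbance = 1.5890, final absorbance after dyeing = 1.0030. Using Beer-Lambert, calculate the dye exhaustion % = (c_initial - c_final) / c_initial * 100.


c_initial = A_i / (epsilon * l) = 1.5890 / (6649.9250 * 1.0520) = 2.2714e-04 mol/L
c_final = A_f / (epsilon * l) = 1.0030 / (6649.9250 * 1.0520) = 1.4337e-04 mol/L
Exhaustion = (c_initial - c_final) / c_initial * 100 = (2.2714e-04 - 1.4337e-04) / 2.2714e-04 * 100 = 36.8785 %


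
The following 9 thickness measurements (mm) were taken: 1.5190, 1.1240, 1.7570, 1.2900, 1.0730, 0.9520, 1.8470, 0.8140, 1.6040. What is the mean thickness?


Formula: Average = sum / n
Substituting: Average = 11.9800 / 9
Result: 1.3311 mm


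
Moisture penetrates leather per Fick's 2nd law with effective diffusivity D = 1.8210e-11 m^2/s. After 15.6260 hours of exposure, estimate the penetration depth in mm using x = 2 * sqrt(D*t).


t = 15.6260 hr * 3600 = 56253.6000 s
D * t = 1.8210e-11 * 56253.6000 = 1.0244e-06
x = 2 * sqrt(D*t) = 2 * sqrt(1.0244e-06) = 0.00202423 m = 2.0242 mm


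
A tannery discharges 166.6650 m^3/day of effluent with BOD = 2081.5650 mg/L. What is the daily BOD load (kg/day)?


Formula: BOD_load = volume * conc / 1000
Substituting: BOD_load = 166.6650 * 2081.5650 / 1000
Result: 346.9240 kg/day


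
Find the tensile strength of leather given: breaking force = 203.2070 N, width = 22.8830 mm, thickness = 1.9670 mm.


Formula: TS = force / (width * thickness)
Substituting: TS = 203.2070 / (22.8830 * 1.9670)
Result: 4.5146 N/mm^2


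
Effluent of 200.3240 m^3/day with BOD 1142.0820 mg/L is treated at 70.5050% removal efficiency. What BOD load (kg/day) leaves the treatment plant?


Load_in = volume * conc / 1000 = 200.3240 * 1142.0820 / 1000 = 228.7864 kg/day
Removed = Load_in * eff / 100 = 228.7864 * 70.5050 / 100 = 161.3059 kg/day
Load_out = Load_in - Removed = 228.7864 - 161.3059 = 67.4806 kg/day


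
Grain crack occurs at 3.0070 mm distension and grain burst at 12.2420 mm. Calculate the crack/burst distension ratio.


Formula: Ratio = crack / burst
Substituting: Ratio = 3.0070 / 12.2420
Result: 0.2456


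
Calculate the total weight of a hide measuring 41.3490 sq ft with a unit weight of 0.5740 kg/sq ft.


Formula: Weight = area * weight_per_sqft
Substituting: Weight = 41.3490 * 0.5740
Result: 23.7343 kg


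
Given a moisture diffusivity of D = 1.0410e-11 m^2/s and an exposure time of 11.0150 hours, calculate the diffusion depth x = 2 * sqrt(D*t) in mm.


t = 11.0150 hr * 3600 = 39654.0000 s
D * t = 1.0410e-11 * 39654.0000 = 4.1280e-07
x = 2 * sqrt(D*t) = 2 * sqrt(4.1280e-07) = 0.00128499 m = 1.2850 mm


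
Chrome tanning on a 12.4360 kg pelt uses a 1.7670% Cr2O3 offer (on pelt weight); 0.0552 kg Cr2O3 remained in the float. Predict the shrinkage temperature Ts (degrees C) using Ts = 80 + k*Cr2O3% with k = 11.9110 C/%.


Offered = pelt * offer_pct / 100 = 12.4360 * 1.7670 / 100 = 0.2197 kg
Uptake = offered - residual = 0.2197 - 0.0552 = 0.1645 kg
Cr2O3% on pelt = uptake / pelt * 100 = 0.1645 / 12.4360 * 100 = 1.3231 %
Ts = 80 + k * Cr2O3% = 80 + 11.9110 * 1.3231 = 95.7598 C


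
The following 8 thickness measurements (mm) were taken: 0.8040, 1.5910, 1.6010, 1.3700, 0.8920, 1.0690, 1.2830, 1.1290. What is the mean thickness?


Formula: Average = sum / n
Substituting: Average = 9.7390 / 8
Result: 1.2174 mm


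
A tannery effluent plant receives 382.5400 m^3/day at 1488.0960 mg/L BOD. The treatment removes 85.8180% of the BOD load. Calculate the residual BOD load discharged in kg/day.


Load_in = volume * conc / 1000 = 382.5400 * 1488.0960 / 1000 = 569.2562 kg/day
Removed = Load_in * eff / 100 = 569.2562 * 85.8180 / 100 = 488.5243 kg/day
Load_out = Load_in - Removed = 569.2562 - 488.5243 = 80.7319 kg/day


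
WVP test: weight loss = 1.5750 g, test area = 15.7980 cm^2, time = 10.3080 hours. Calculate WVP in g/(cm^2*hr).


Formula: WVP = loss / (area * time)
Substituting: WVP = 1.5750 / (15.7980 * 10.3080)
Result: 0.00967173 g/(cm^2*hr)


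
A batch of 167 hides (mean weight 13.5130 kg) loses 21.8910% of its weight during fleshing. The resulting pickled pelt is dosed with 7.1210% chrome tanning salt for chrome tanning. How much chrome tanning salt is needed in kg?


Total_raw = N * avg_wt = 167 * 13.5130 = 2256.6710 kg
Substrate = Total_raw * (1 - loss/100) = 2256.6710 * (1 - 21.8910/100) = 1762.6632 kg
Chrome = Substrate * pct / 100 = 1762.6632 * 7.1210 / 100 = 125.5192 kg


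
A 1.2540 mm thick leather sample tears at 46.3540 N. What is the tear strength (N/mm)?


Formula: Tear strength = force / thickness
Substituting: Tear strength = 46.3540 / 1.2540
Result: 36.9649 N/mm


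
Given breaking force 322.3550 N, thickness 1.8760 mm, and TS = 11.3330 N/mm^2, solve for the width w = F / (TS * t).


Formula: w = F / (TS * t)
Substituting: w = 322.3550 / (11.3330 * 1.8760)
Result: 15.1620 mm


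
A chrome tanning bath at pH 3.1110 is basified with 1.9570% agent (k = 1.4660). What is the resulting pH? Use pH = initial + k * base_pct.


Formula: pH_final = pH_initial + k * base_pct
Substituting: pH_final = 3.1110 + 1.4660 * 1.9570
Result: 5.9800


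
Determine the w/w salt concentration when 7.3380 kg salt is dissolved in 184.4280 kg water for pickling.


Formula: Conc = salt / (water + salt) * 100
Substituting: Conc = 7.3380 / (184.4280 + 7.3380) * 100
Result: 3.8265 %


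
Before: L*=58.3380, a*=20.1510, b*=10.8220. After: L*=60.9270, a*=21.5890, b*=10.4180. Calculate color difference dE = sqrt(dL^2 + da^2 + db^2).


dL = 2.5890, da = 1.4380, db = -0.4040
dE = sqrt(2.5890^2 + 1.4380^2 + (-0.4040)^2) = 2.9890


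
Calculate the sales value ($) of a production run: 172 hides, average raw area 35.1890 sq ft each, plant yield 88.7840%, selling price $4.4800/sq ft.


Raw_total = N * avg_area = 172 * 35.1890 = 6052.5080 sq ft
Finished = Raw_total * yield / 100 = 6052.5080 * 88.7840 / 100 = 5373.6587 sq ft
Value = Finished * price = 5373.6587 * 4.4800 = 24073.9910 $


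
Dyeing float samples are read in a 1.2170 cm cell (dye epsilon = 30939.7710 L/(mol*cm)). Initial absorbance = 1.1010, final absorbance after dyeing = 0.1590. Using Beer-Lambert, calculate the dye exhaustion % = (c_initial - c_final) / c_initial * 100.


c_initial = A_i / (epsilon * l) = 1.1010 / (30939.7710 * 1.2170) = 2.9240e-05 mol/L
c_final = A_f / (epsilon * l) = 0.1590 / (30939.7710 * 1.2170) = 4.2227e-06 mol/L
Exhaustion = (c_initial - c_final) / c_initial * 100 = (2.9240e-05 - 4.2227e-06) / 2.9240e-05 * 100 = 85.5586 %


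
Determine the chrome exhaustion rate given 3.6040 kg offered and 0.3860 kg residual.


Formula: Uptake = (offered - residual) / offered * 100
Substituting: Uptake = (3.6040 - 0.3860) / 3.6040 * 100
Result: 89.2897 %


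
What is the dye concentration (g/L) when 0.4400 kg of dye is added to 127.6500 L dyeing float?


Formula: Conc = dye_mass(kg) / volume(L) * 1000
Substituting: Conc = 0.4400 / 127.6500 * 1000
Result: 3.4469 g/L


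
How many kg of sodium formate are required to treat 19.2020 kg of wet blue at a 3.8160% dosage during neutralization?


Formula: Neutralizer = substrate * pct / 100
Substituting: Neutralizer = 19.2020 * 3.8160 / 100
Result: 0.7327 kg


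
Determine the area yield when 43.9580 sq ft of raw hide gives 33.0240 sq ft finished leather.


Formula: Yield = finished / raw * 100
Substituting: Yield = 33.0240 / 43.9580 * 100
Result: 75.1263 %


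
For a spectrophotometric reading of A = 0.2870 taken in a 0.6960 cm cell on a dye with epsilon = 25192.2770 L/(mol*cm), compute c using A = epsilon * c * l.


Formula: c = A / (epsilon * l)
Substituting: c = 0.2870 / (25192.2770 * 0.6960)
Result: 1.6368e-05 mol/L


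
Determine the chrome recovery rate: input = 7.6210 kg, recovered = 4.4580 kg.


Formula: Recovery = recovered / input * 100
Substituting: Recovery = 4.4580 / 7.6210 * 100
Result: 58.4963 %


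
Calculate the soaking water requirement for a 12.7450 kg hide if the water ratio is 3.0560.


Formula: Water = hide_weight * ratio
Substituting: Water = 12.7450 * 3.0560
Result: 38.9487 kg


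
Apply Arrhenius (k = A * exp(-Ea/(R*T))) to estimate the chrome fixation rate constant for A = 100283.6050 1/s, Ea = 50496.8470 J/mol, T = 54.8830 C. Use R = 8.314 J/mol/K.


T_K = T_C + 273.15 = 54.8830 + 273.15 = 328.0330 K
exponent = -Ea / (R * T_K) = -50496.8470 / (8.314 * 328.0330) = -18.5156
k = A * exp(exponent) = 100283.6050 * exp(-18.5156) = 9.1207e-04 1/s


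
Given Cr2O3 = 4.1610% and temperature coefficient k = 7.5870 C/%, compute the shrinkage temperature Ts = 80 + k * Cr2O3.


Formula: Ts = 80 + k * Cr2O3
Substituting: Ts = 80 + 7.5870 * 4.1610
Result: 111.5695 C


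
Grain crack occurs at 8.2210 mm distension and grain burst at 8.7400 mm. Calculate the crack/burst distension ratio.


Formula: Ratio = crack / burst
Substituting: Ratio = 8.2210 / 8.7400
Result: 0.9406


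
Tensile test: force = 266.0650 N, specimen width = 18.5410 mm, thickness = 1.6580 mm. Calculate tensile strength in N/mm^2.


Formula: TS = force / (width * thickness)
Substituting: TS = 266.0650 / (18.5410 * 1.6580)
Result: 8.6551 N/mm^2


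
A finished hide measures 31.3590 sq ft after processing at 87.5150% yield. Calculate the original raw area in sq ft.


Formula: raw = finished * 100 / yield
Substituting: raw = 31.3590 * 100 / 87.5150
Result: 35.8327 sq ft


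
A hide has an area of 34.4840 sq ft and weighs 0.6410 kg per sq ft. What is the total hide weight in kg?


Formula: Weight = area * weight_per_sqft
Substituting: Weight = 34.4840 * 0.6410
Result: 22.1042 kg


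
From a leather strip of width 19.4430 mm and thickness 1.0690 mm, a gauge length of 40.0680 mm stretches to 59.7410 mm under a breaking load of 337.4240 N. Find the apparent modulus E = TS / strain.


TS = F / (w * t) = 337.4240 / (19.4430 * 1.0690) = 16.2344 N/mm^2
strain = (Lf - L0) / L0 = (59.7410 - 40.0680) / 40.0680 = 0.4910
E = TS / strain = 16.2344 / 0.4910 = 33.0645 N/mm^2


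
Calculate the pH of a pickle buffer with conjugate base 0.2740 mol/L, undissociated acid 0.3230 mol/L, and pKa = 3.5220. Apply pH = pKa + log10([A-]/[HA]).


ratio = [A-] / [HA] = 0.2740 / 0.3230 = 0.8483
log10(ratio) = -0.071452
pH = pKa + log10(ratio) = 3.5220 - 0.071452 = 3.4505


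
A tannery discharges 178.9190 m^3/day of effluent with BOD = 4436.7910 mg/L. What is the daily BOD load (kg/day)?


Formula: BOD_load = volume * conc / 1000
Substituting: BOD_load = 178.9190 * 4436.7910 / 1000
Result: 793.8262 kg/day


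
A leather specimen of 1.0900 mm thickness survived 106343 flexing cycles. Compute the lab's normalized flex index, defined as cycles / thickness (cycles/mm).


Formula: Index = cycles / thickness
Substituting: Index = 106343 / 1.0900
Result: 97562.3853 cycles/mm


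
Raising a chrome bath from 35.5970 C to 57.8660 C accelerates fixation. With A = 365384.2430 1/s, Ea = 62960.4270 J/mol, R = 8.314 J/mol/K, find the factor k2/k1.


T1 = 35.5970 + 273.15 = 308.7470 K; T2 = 57.8660 + 273.15 = 331.0160 K
k1 = A * exp(-Ea/(R*T1)) = 365384.2430 * exp(-62960.4270/(8.314*308.7470)) = 8.1386e-06 1/s
k2 = A * exp(-Ea/(R*T2)) = 365384.2430 * exp(-62960.4270/(8.314*331.0160)) = 4.2381e-05 1/s
k2/k1 = 4.2381e-05 / 8.1386e-06 = 5.2074


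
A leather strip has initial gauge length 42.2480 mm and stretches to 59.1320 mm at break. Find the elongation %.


Formula: Elongation = (Lf - L0) / L0 * 100
Substituting: Elongation = (59.1320 - 42.2480) / 42.2480 * 100
Result: 39.9640 %


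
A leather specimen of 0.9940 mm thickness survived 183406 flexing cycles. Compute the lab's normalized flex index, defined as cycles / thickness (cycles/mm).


Formula: Index = cycles / thickness
Substituting: Index = 183406 / 0.9940
Result: 184513.0785 cycles/mm


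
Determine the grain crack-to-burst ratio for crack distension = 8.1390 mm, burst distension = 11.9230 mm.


Formula: Ratio = crack / burst
Substituting: Ratio = 8.1390 / 11.9230
Result: 0.6826


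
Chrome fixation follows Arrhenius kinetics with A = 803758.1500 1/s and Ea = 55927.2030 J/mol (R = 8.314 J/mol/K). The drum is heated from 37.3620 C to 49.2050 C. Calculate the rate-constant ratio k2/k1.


T1 = 37.3620 + 273.15 = 310.5120 K; T2 = 49.2050 + 273.15 = 322.3550 K
k1 = A * exp(-Ea/(R*T1)) = 803758.1500 * exp(-55927.2030/(8.314*310.5120)) = 3.1380e-04 1/s
k2 = A * exp(-Ea/(R*T2)) = 803758.1500 * exp(-55927.2030/(8.314*322.3550)) = 6.9553e-04 1/s
k2/k1 = 6.9553e-04 / 3.1380e-04 = 2.2164


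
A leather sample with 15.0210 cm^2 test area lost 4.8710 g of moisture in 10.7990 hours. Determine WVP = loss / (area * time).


Formula: WVP = loss / (area * time)
Substituting: WVP = 4.8710 / (15.0210 * 10.7990)
Result: 0.0300286 g/(cm^2*hr)


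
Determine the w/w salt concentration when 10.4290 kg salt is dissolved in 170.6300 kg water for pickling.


Formula: Conc = salt / (water + salt) * 100
Substituting: Conc = 10.4290 / (170.6300 + 10.4290) * 100
Result: 5.7600 %


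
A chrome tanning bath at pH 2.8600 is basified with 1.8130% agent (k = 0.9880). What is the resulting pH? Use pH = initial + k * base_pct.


Formula: pH_final = pH_initial + k * base_pct
Substituting: pH_final = 2.8600 + 0.9880 * 1.8130
Result: 4.6512


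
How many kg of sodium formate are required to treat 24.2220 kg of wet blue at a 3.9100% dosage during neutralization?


Formula: Neutralizer = substrate * pct / 100
Substituting: Neutralizer = 24.2220 * 3.9100 / 100
Result: 0.9471 kg


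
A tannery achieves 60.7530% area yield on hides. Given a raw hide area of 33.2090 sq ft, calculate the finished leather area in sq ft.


Formula: finished = raw * yield / 100
Substituting: finished = 33.2090 * 60.7530 / 100
Result: 20.1755 sq ft


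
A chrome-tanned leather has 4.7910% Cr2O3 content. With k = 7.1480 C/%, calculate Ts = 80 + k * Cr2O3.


Formula: Ts = 80 + k * Cr2O3
Substituting: Ts = 80 + 7.1480 * 4.7910
Result: 114.2461 C


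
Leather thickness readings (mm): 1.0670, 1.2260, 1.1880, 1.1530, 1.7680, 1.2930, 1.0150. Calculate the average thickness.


Formula: Average = sum / n
Substituting: Average = 8.7100 / 7
Result: 1.2443 mm


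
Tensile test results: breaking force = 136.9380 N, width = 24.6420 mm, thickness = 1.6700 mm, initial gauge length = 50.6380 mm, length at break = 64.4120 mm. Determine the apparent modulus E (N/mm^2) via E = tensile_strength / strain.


TS = F / (w * t) = 136.9380 / (24.6420 * 1.6700) = 3.3276 N/mm^2
strain = (Lf - L0) / L0 = (64.4120 - 50.6380) / 50.6380 = 0.2720
E = TS / strain = 3.3276 / 0.2720 = 12.2334 N/mm^2


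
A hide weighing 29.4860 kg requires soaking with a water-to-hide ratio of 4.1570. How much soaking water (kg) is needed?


Formula: Water = hide_weight * ratio
Substituting: Water = 29.4860 * 4.1570
Result: 122.5733 kg


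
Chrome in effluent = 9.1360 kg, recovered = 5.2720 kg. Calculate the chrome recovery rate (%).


Formula: Recovery = recovered / input * 100
Substituting: Recovery = 5.2720 / 9.1360 * 100
Result: 57.7058 %


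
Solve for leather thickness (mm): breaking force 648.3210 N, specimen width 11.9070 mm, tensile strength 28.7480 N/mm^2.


Formula: t = F / (TS * w)
Substituting: t = 648.3210 / (28.7480 * 11.9070)
Result: 1.8940 mm


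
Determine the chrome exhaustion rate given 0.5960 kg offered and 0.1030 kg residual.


Formula: Uptake = (offered - residual) / offered * 100
Substituting: Uptake = (0.5960 - 0.1030) / 0.5960 * 100
Result: 82.7181 %


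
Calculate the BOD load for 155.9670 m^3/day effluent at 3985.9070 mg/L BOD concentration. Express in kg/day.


Formula: BOD_load = volume * conc / 1000
Substituting: BOD_load = 155.9670 * 3985.9070 / 1000
Result: 621.6700 kg/day


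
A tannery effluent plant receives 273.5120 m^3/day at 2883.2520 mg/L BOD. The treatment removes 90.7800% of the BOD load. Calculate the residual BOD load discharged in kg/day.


Load_in = volume * conc / 1000 = 273.5120 * 2883.2520 / 1000 = 788.6040 kg/day
Removed = Load_in * eff / 100 = 788.6040 * 90.7800 / 100 = 715.8947 kg/day
Load_out = Load_in - Removed = 788.6040 - 715.8947 = 72.7093 kg/day


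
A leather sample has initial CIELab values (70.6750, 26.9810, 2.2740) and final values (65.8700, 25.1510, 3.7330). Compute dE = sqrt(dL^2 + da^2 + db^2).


dL = -4.8050, da = -1.8300, db = 1.4590
dE = sqrt((-4.8050)^2 + (-1.8300)^2 + 1.4590^2) = 5.3447


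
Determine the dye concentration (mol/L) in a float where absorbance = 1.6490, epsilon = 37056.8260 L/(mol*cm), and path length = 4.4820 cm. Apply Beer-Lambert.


Formula: c = A / (epsilon * l)
Substituting: c = 1.6490 / (37056.8260 * 4.4820)
Result: 9.9284e-06 mol/L


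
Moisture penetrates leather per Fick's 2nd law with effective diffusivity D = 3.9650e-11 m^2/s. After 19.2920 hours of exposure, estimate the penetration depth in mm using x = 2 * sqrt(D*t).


t = 19.2920 hr * 3600 = 69451.2000 s
D * t = 3.9650e-11 * 69451.2000 = 2.7537e-06
x = 2 * sqrt(D*t) = 2 * sqrt(2.7537e-06) = 0.00331888 m = 3.3189 mm


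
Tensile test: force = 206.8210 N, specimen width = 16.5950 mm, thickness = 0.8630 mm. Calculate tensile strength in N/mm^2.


Formula: TS = force / (width * thickness)
Substituting: TS = 206.8210 / (16.5950 * 0.8630)
Result: 14.4413 N/mm^2


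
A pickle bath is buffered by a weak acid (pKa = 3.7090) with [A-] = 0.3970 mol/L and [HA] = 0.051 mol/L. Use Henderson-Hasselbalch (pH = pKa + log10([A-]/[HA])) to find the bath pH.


ratio = [A-] / [HA] = 0.3970 / 0.051 = 7.7843
log10(ratio) = 0.8912
pH = pKa + log10(ratio) = 3.7090 + 0.8912 = 4.6002


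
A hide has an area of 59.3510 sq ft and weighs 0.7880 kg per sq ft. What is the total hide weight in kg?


Formula: Weight = area * weight_per_sqft
Substituting: Weight = 59.3510 * 0.7880
Result: 46.7686 kg


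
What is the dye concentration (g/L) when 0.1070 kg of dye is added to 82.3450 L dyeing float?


Formula: Conc = dye_mass(kg) / volume(L) * 1000
Substituting: Conc = 0.1070 / 82.3450 * 1000
Result: 1.2994 g/L


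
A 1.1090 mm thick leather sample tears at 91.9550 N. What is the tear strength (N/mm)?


Formula: Tear strength = force / thickness
Substituting: Tear strength = 91.9550 / 1.1090
Result: 82.9170 N/mm


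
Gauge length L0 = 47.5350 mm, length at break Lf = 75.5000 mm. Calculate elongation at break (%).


Formula: Elongation = (Lf - L0) / L0 * 100
Substituting: Elongation = (75.5000 - 47.5350) / 47.5350 * 100
Result: 58.8303 %


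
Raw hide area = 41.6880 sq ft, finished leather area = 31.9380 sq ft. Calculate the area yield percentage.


Formula: Yield = finished / raw * 100
Substituting: Yield = 31.9380 / 41.6880 * 100
Result: 76.6120 %


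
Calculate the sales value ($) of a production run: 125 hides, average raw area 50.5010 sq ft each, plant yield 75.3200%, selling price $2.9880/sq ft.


Raw_total = N * avg_area = 125 * 50.5010 = 6312.6250 sq ft
Finished = Raw_total * yield / 100 = 6312.6250 * 75.3200 / 100 = 4754.6691 sq ft
Value = Finished * price = 4754.6691 * 2.9880 = 14206.9514 $


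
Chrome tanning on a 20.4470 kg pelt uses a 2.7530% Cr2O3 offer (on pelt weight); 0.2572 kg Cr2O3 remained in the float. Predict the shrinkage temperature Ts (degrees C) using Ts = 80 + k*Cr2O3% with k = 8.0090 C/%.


Offered = pelt * offer_pct / 100 = 20.4470 * 2.7530 / 100 = 0.5629 kg
Uptake = offered - residual = 0.5629 - 0.2572 = 0.3057 kg
Cr2O3% on pelt = uptake / pelt * 100 = 0.3057 / 20.4470 * 100 = 1.4951 %
Ts = 80 + k * Cr2O3% = 80 + 8.0090 * 1.4951 = 91.9744 C


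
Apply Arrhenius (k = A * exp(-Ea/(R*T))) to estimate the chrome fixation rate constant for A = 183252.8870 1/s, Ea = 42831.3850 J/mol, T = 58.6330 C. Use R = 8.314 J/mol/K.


T_K = T_C + 273.15 = 58.6330 + 273.15 = 331.7830 K
exponent = -Ea / (R * T_K) = -42831.3850 / (8.314 * 331.7830) = -15.5274
k = A * exp(exponent) = 183252.8870 * exp(-15.5274) = 0.0330825 1/s


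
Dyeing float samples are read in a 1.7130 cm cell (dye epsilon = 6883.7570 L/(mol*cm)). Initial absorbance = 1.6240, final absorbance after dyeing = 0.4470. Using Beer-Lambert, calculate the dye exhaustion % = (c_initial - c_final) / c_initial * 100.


c_initial = A_i / (epsilon * l) = 1.6240 / (6883.7570 * 1.7130) = 1.3772e-04 mol/L
c_final = A_f / (epsilon * l) = 0.4470 / (6883.7570 * 1.7130) = 3.7907e-05 mol/L
Exhaustion = (c_initial - c_final) / c_initial * 100 = (1.3772e-04 - 3.7907e-05) / 1.3772e-04 * 100 = 72.4754 %


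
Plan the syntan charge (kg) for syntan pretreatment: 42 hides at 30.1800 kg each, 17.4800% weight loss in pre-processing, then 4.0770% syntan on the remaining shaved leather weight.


Total_raw = N * avg_wt = 42 * 30.1800 = 1267.5600 kg
Substrate = Total_raw * (1 - loss/100) = 1267.5600 * (1 - 17.4800/100) = 1045.9905 kg
Syntan = Substrate * pct / 100 = 1045.9905 * 4.0770 / 100 = 42.6450 kg


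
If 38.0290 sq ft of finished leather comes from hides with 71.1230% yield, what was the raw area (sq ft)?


Formula: raw = finished * 100 / yield
Substituting: raw = 38.0290 * 100 / 71.1230
Result: 53.4693 sq ft


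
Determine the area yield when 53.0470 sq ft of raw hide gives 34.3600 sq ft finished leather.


Formula: Yield = finished / raw * 100
Substituting: Yield = 34.3600 / 53.0470 * 100
Result: 64.7727 %


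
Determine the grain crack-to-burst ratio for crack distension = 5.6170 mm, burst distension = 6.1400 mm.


Formula: Ratio = crack / burst
Substituting: Ratio = 5.6170 / 6.1400
Result: 0.9148


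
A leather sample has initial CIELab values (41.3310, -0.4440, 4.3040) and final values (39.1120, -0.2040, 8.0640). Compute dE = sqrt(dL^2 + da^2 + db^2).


dL = -2.2190, da = 0.2400, db = 3.7600
dE = sqrt((-2.2190)^2 + 0.2400^2 + 3.7600^2) = 4.3725


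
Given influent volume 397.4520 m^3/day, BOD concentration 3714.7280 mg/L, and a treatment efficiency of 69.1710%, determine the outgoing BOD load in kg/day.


Load_in = volume * conc / 1000 = 397.4520 * 3714.7280 / 1000 = 1476.4261 kg/day
Removed = Load_in * eff / 100 = 1476.4261 * 69.1710 / 100 = 1021.2587 kg/day
Load_out = Load_in - Removed = 1476.4261 - 1021.2587 = 455.1674 kg/day


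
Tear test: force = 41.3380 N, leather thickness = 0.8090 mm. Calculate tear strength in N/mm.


Formula: Tear strength = force / thickness
Substituting: Tear strength = 41.3380 / 0.8090
Result: 51.0977 N/mm


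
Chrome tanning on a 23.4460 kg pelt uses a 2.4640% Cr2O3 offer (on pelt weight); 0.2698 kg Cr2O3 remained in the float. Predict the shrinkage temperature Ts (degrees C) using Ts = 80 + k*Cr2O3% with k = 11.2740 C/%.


Offered = pelt * offer_pct / 100 = 23.4460 * 2.4640 / 100 = 0.5777 kg
Uptake = offered - residual = 0.5777 - 0.2698 = 0.3079 kg
Cr2O3% on pelt = uptake / pelt * 100 = 0.3079 / 23.4460 * 100 = 1.3133 %
Ts = 80 + k * Cr2O3% = 80 + 11.2740 * 1.3133 = 94.8058 C


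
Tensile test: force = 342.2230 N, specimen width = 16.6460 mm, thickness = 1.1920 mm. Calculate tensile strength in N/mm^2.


Formula: TS = force / (width * thickness)
Substituting: TS = 342.2230 / (16.6460 * 1.1920)
Result: 17.2474 N/mm^2


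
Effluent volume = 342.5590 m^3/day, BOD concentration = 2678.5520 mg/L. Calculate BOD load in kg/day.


Formula: BOD_load = volume * conc / 1000
Substituting: BOD_load = 342.5590 * 2678.5520 / 1000
Result: 917.5621 kg/day


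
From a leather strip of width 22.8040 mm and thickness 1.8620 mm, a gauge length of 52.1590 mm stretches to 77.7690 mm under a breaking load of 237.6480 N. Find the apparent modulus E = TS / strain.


TS = F / (w * t) = 237.6480 / (22.8040 * 1.8620) = 5.5968 N/mm^2
strain = (Lf - L0) / L0 = (77.7690 - 52.1590) / 52.1590 = 0.4910
E = TS / strain = 5.5968 / 0.4910 = 11.3989 N/mm^2


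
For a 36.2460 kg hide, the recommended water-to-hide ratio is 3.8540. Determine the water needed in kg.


Formula: Water = hide_weight * ratio
Substituting: Water = 36.2460 * 3.8540
Result: 139.6921 kg


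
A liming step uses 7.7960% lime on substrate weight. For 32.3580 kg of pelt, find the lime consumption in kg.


Formula: Lime = substrate * pct / 100
Substituting: Lime = 32.3580 * 7.7960 / 100
Result: 2.5226 kg


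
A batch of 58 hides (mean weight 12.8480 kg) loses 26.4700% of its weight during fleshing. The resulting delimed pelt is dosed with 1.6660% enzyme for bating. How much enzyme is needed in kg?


Total_raw = N * avg_wt = 58 * 12.8480 = 745.1840 kg
Substrate = Total_raw * (1 - loss/100) = 745.1840 * (1 - 26.4700/100) = 547.9338 kg
Enzyme = Substrate * pct / 100 = 547.9338 * 1.6660 / 100 = 9.1286 kg


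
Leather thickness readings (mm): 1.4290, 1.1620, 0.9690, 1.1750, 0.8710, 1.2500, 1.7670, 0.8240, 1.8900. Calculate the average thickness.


Formula: Average = sum / n
Substituting: Average = 11.3370 / 9
Result: 1.2597 mm


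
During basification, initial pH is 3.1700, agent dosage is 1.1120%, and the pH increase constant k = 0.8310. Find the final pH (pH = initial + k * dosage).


Formula: pH_final = pH_initial + k * base_pct
Substituting: pH_final = 3.1700 + 0.8310 * 1.1120
Result: 4.0941


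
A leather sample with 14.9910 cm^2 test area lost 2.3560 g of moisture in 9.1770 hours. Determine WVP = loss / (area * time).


Formula: WVP = loss / (area * time)
Substituting: WVP = 2.3560 / (14.9910 * 9.1770)
Result: 0.0171255 g/(cm^2*hr)


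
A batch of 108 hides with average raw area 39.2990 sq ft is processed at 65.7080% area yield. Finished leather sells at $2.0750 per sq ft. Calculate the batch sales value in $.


Raw_total = N * avg_area = 108 * 39.2990 = 4244.2920 sq ft
Finished = Raw_total * yield / 100 = 4244.2920 * 65.7080 / 100 = 2788.8394 sq ft
Value = Finished * price = 2788.8394 * 2.0750 = 5786.8417 $


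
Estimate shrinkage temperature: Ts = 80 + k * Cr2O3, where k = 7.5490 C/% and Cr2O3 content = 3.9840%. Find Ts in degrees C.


Formula: Ts = 80 + k * Cr2O3
Substituting: Ts = 80 + 7.5490 * 3.9840
Result: 110.0752 C


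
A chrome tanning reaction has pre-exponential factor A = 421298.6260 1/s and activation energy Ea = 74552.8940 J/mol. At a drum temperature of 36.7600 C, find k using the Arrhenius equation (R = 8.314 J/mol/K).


T_K = T_C + 273.15 = 36.7600 + 273.15 = 309.9100 K
exponent = -Ea / (R * T_K) = -74552.8940 / (8.314 * 309.9100) = -28.9347
k = A * exp(exponent) = 421298.6260 * exp(-28.9347) = 1.1440e-07 1/s


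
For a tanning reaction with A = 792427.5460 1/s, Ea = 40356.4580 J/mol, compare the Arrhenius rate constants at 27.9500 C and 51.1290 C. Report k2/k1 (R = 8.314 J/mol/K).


T1 = 27.9500 + 273.15 = 301.1000 K; T2 = 51.1290 + 273.15 = 324.2790 K
k1 = A * exp(-Ea/(R*T1)) = 792427.5460 * exp(-40356.4580/(8.314*301.1000)) = 0.0790121 1/s
k2 = A * exp(-Ea/(R*T2)) = 792427.5460 * exp(-40356.4580/(8.314*324.2790)) = 0.2501 1/s
k2/k1 = 0.2501 / 0.0790121 = 3.1655


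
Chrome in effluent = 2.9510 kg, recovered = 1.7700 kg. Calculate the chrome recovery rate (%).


Formula: Recovery = recovered / input * 100
Substituting: Recovery = 1.7700 / 2.9510 * 100
Result: 59.9797 %


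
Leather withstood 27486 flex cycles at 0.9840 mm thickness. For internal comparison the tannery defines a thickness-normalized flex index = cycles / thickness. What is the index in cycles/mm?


Formula: Index = cycles / thickness
Substituting: Index = 27486 / 0.9840
Result: 27932.9268 cycles/mm


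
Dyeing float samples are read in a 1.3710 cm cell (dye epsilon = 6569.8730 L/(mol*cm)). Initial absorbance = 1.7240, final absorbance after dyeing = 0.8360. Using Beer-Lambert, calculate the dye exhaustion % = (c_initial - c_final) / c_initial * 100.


c_initial = A_i / (epsilon * l) = 1.7240 / (6569.8730 * 1.3710) = 1.9140e-04 mol/L
c_final = A_f / (epsilon * l) = 0.8360 / (6569.8730 * 1.3710) = 9.2814e-05 mol/L
Exhaustion = (c_initial - c_final) / c_initial * 100 = (1.9140e-04 - 9.2814e-05) / 1.9140e-04 * 100 = 51.5081 %


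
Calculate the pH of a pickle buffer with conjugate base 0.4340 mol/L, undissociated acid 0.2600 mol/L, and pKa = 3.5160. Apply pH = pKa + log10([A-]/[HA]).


ratio = [A-] / [HA] = 0.4340 / 0.2600 = 1.6692
log10(ratio) = 0.2225
pH = pKa + log10(ratio) = 3.5160 + 0.2225 = 3.7385


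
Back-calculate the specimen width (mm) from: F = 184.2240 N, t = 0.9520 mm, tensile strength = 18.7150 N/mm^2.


Formula: w = F / (TS * t)
Substituting: w = 184.2240 / (18.7150 * 0.9520)
Result: 10.3400 mm


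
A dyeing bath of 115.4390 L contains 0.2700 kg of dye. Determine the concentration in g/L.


Formula: Conc = dye_mass(kg) / volume(L) * 1000
Substituting: Conc = 0.2700 / 115.4390 * 1000
Result: 2.3389 g/L


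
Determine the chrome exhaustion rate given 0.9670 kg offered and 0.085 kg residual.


Formula: Uptake = (offered - residual) / offered * 100
Substituting: Uptake = (0.9670 - 0.085) / 0.9670 * 100
Result: 91.2099 %


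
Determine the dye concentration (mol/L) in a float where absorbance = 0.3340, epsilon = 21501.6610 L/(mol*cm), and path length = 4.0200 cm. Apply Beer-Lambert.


Formula: c = A / (epsilon * l)
Substituting: c = 0.3340 / (21501.6610 * 4.0200)
Result: 3.8641e-06 mol/L


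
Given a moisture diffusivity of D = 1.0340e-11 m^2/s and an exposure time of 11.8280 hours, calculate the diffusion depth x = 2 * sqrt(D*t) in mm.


t = 11.8280 hr * 3600 = 42580.8000 s
D * t = 1.0340e-11 * 42580.8000 = 4.4029e-07
x = 2 * sqrt(D*t) = 2 * sqrt(4.4029e-07) = 0.00132708 m = 1.3271 mm


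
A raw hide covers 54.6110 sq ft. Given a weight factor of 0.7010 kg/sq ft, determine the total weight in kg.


Formula: Weight = area * weight_per_sqft
Substituting: Weight = 54.6110 * 0.7010
Result: 38.2823 kg


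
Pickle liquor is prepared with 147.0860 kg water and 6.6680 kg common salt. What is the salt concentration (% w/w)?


Formula: Conc = salt / (water + salt) * 100
Substituting: Conc = 6.6680 / (147.0860 + 6.6680) * 100
Result: 4.3368 %


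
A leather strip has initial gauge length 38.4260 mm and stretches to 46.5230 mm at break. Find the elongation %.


Formula: Elongation = (Lf - L0) / L0 * 100
Substituting: Elongation = (46.5230 - 38.4260) / 38.4260 * 100
Result: 21.0717 %


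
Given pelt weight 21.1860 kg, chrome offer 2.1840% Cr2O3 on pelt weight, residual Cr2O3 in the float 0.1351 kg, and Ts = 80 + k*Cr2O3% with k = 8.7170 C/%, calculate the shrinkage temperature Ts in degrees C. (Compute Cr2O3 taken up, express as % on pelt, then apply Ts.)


Offered = pelt * offer_pct / 100 = 21.1860 * 2.1840 / 100 = 0.4627 kg
Uptake = offered - residual = 0.4627 - 0.1351 = 0.3276 kg
Cr2O3% on pelt = uptake / pelt * 100 = 0.3276 / 21.1860 * 100 = 1.5463 %
Ts = 80 + k * Cr2O3% = 80 + 8.7170 * 1.5463 = 93.4792 C


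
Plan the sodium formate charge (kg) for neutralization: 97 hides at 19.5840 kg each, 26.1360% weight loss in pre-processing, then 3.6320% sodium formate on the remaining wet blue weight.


Total_raw = N * avg_wt = 97 * 19.5840 = 1899.6480 kg
Substrate = Total_raw * (1 - loss/100) = 1899.6480 * (1 - 26.1360/100) = 1403.1560 kg
Neutralizer = Substrate * pct / 100 = 1403.1560 * 3.6320 / 100 = 50.9626 kg


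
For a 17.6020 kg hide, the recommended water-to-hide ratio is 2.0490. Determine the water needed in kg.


Formula: Water = hide_weight * ratio
Substituting: Water = 17.6020 * 2.0490
Result: 36.0665 kg


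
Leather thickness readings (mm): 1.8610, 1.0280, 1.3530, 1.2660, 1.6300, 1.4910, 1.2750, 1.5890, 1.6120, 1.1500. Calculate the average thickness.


Formula: Average = sum / n
Substituting: Average = 14.2550 / 10
Result: 1.4255 mm


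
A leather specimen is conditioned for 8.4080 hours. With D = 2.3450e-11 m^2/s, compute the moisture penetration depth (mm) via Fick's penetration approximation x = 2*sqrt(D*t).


t = 8.4080 hr * 3600 = 30268.8000 s
D * t = 2.3450e-11 * 30268.8000 = 7.0980e-07
x = 2 * sqrt(D*t) = 2 * sqrt(7.0980e-07) = 0.001685 m = 1.6850 mm


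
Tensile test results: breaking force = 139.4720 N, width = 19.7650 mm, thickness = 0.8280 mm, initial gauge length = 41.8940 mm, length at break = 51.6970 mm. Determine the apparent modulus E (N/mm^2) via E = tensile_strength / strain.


TS = F / (w * t) = 139.4720 / (19.7650 * 0.8280) = 8.5224 N/mm^2
strain = (Lf - L0) / L0 = (51.6970 - 41.8940) / 41.8940 = 0.2340
E = TS / strain = 8.5224 / 0.2340 = 36.4211 N/mm^2


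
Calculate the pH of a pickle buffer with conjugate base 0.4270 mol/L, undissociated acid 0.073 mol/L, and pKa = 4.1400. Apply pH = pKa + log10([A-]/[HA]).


ratio = [A-] / [HA] = 0.4270 / 0.073 = 5.8493
log10(ratio) = 0.7671
pH = pKa + log10(ratio) = 4.1400 + 0.7671 = 4.9071


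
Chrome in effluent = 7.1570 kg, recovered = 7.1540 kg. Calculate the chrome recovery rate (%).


Formula: Recovery = recovered / input * 100
Substituting: Recovery = 7.1540 / 7.1570 * 100
Result: 99.9581 %


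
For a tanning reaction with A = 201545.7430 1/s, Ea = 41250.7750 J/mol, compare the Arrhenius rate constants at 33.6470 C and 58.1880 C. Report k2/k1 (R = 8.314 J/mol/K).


T1 = 33.6470 + 273.15 = 306.7970 K; T2 = 58.1880 + 273.15 = 331.3380 K
k1 = A * exp(-Ea/(R*T1)) = 201545.7430 * exp(-41250.7750/(8.314*306.7970)) = 0.0190918 1/s
k2 = A * exp(-Ea/(R*T2)) = 201545.7430 * exp(-41250.7750/(8.314*331.3380)) = 0.0632489 1/s
k2/k1 = 0.0632489 / 0.0190918 = 3.3129


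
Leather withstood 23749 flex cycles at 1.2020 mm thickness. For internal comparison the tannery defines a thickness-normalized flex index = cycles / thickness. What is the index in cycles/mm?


Formula: Index = cycles / thickness
Substituting: Index = 23749 / 1.2020
Result: 19757.9035 cycles/mm


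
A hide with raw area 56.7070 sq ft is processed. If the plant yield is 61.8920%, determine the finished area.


Formula: finished = raw * yield / 100
Substituting: finished = 56.7070 * 61.8920 / 100
Result: 35.0971 sq ft


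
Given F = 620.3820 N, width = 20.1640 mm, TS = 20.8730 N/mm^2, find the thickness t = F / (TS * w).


Formula: t = F / (TS * w)
Substituting: t = 620.3820 / (20.8730 * 20.1640)
Result: 1.4740 mm


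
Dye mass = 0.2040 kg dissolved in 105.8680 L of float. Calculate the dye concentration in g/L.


Formula: Conc = dye_mass(kg) / volume(L) * 1000
Substituting: Conc = 0.2040 / 105.8680 * 1000
Result: 1.9269 g/L


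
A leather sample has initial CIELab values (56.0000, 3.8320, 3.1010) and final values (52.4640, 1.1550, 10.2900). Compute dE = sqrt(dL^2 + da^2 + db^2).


dL = -3.5360, da = -2.6770, db = 7.1890
dE = sqrt((-3.5360)^2 + (-2.6770)^2 + 7.1890^2) = 8.4470


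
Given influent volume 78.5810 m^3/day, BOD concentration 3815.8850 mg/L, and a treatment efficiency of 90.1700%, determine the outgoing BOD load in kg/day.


Load_in = volume * conc / 1000 = 78.5810 * 3815.8850 / 1000 = 299.8561 kg/day
Removed = Load_in * eff / 100 = 299.8561 * 90.1700 / 100 = 270.3802 kg/day
Load_out = Load_in - Removed = 299.8561 - 270.3802 = 29.4759 kg/day


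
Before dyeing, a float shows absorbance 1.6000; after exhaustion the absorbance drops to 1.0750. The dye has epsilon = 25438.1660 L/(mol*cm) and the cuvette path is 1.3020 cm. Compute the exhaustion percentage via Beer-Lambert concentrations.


c_initial = A_i / (epsilon * l) = 1.6000 / (25438.1660 * 1.3020) = 4.8308e-05 mol/L
c_final = A_f / (epsilon * l) = 1.0750 / (25438.1660 * 1.3020) = 3.2457e-05 mol/L
Exhaustion = (c_initial - c_final) / c_initial * 100 = (4.8308e-05 - 3.2457e-05) / 4.8308e-05 * 100 = 32.8125 %
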